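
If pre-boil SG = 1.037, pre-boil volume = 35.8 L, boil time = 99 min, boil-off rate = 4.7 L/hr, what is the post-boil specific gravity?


V_post = V_pre − rate·(t/60);  SG_post = 1 + (SG_pre−1)·V_pre/V_post
V_post = 35.8 − 4.7·(99/60) = 28.0450
SG_post = 1 + (1.037 − 1)·35.8/28.0450

1.0472


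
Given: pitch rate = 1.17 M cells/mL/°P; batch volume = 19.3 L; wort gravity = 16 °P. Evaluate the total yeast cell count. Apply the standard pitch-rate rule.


cells (billions) = rate · V_L · °P
cells = 1.17 · 19.3 · 16

361.2960 billion cells


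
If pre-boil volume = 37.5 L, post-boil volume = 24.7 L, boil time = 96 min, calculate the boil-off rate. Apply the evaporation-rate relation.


rate = (V_pre − V_post) / (t_min/60)
rate = (37.5 − 24.7) / (96/60)

8.0000 L/hr


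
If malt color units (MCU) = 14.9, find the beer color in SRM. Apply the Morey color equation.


SRM = 1.4922 · MCU^0.6859
SRM = 1.4922 · 14.9^0.6859

9.5173 SRM


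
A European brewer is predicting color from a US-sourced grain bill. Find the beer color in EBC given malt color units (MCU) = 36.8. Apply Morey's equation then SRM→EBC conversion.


SRM = 1.4922·MCU^0.6859;  EBC = SRM·1.97
SRM = 1.4922·36.8^0.6859 = 17.6947
EBC = 17.6947·1.97

34.8585 EBC


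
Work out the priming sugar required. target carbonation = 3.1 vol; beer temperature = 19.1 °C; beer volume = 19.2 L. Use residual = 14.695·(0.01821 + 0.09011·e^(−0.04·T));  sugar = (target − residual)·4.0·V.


residual = 14.695·(0.01821 + 0.09011·e^(−0.04·19.1)) = 0.8844
sugar = (3.1 − 0.8844)·4.0·19.2

170.1587 g


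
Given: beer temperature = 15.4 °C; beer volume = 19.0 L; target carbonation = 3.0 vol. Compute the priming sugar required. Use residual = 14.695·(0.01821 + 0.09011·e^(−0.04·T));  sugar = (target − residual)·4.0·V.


residual = 14.695·(0.01821 + 0.09011·e^(−0.04·15.4)) = 0.9828
sugar = (3.0 − 0.9828)·4.0·19.0

153.3088 g


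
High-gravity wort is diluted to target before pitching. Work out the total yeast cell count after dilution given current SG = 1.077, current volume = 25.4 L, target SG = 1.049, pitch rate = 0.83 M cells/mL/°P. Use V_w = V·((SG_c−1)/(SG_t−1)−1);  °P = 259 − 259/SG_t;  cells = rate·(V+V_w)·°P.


V_w = 25.4·((1.077−1)/(1.049−1)−1) = 14.5143
V_final = 25.4 + 14.5143 = 39.9143
°P = 259 − 259/1.049 = 12.0982
cells = 0.83·39.9143·12.0982

400.7992 billion cells


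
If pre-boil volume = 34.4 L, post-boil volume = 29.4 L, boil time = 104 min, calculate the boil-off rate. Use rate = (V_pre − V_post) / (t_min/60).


rate = (34.4 − 29.4) / (104/60)

2.8846 L/hr


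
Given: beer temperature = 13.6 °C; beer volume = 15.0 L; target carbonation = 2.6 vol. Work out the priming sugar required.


residual = 14.695·(0.01821 + 0.09011·e^(−0.04·T));  sugar = (target − residual)·4.0·V
residual = 14.695·(0.01821 + 0.09011·e^(−0.04·13.6)) = 1.0362
sugar = (2.6 − 1.0362)·4.0·15.0

93.8297 g


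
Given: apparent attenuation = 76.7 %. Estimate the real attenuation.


RA = AA · 0.8192
RA = 76.7 · 0.8192

62.8326 %


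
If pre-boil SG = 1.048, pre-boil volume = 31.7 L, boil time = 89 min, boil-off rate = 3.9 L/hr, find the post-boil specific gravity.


V_post = V_pre − rate·(t/60);  SG_post = 1 + (SG_pre−1)·V_pre/V_post
V_post = 31.7 − 3.9·(89/60) = 25.9150
SG_post = 1 + (1.048 − 1)·31.7/25.9150

1.0587


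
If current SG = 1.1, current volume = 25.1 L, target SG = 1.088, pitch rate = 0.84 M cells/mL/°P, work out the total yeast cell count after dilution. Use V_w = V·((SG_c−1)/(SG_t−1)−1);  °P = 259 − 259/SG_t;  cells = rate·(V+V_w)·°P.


V_w = 25.1·((1.1−1)/(1.088−1)−1) = 3.4227
V_final = 25.1 + 3.4227 = 28.5227
°P = 259 − 259/1.088 = 20.9485
cells = 0.84·28.5227·20.9485

501.9077 billion cells


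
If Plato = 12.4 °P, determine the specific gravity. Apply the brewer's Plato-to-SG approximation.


SG = 259/(259 − P)
SG = 259/(259 − 12.4)

1.0503


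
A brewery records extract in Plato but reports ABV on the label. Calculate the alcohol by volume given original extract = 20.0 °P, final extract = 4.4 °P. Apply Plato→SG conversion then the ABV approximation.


SG = 259/(259 − P);  ABV = (OG − FG)·131.25
OG = 259/(259 − 20.0) = 1.0837
FG = 259/(259 − 4.4) = 1.0173
ABV = (1.0837 − 1.0173)·131.25

8.7150 % ABV


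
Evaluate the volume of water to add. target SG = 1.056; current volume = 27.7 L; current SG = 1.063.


V_water = V·((SG_curr − 1)/(SG_target − 1) − 1)
V_water = 27.7·((1.063 − 1)/(1.056 − 1) − 1)

3.4625 L


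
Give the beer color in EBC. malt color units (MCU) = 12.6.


SRM = 1.4922·MCU^0.6859;  EBC = SRM·1.97
SRM = 1.4922·12.6^0.6859 = 8.4834
EBC = 8.4834·1.97

16.7123 EBC


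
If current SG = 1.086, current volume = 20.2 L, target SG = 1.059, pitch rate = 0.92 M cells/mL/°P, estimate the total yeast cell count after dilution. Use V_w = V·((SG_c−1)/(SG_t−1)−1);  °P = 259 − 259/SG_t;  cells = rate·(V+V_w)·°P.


V_w = 20.2·((1.086−1)/(1.059−1)−1) = 9.2441
V_final = 20.2 + 9.2441 = 29.4441
°P = 259 − 259/1.059 = 14.4297
cells = 0.92·29.4441·14.4297

390.8782 billion cells


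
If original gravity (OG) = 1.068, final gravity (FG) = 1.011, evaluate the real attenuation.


AA = (OG−FG)/(OG−1)·100;  RA = AA·0.8192
AA = (1.068 − 1.011)/(1.068 − 1)·100 = 83.8235
RA = 83.8235·0.8192

68.6682 %


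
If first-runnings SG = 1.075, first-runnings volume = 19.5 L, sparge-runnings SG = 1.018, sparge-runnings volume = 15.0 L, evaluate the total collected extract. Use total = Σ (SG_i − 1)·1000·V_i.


first = (1.075 − 1)·1000·19.5 = 1462.5000
sparge = (1.018 − 1)·1000·15.0 = 270.0000
total = 1462.5000 + 270.0000

1732.5000 gravity·L


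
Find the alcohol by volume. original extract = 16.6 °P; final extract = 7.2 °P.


SG = 259/(259 − P);  ABV = (OG − FG)·131.25
OG = 259/(259 − 16.6) = 1.0685
FG = 259/(259 − 7.2) = 1.0286
ABV = (1.0685 − 1.0286)·131.25

5.2353 % ABV


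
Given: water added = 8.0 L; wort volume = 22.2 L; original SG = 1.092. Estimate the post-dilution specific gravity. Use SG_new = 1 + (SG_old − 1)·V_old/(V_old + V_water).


pts = (1.092 − 1)·1000·22.2/(22.2 + 8.0) = 67.6291
SG_new = 1 + 67.6291/1000

1.0676


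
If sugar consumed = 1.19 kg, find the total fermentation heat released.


Q = m_sugar · 590 kJ/kg
Q = 1.19 · 590

702.1000 kJ


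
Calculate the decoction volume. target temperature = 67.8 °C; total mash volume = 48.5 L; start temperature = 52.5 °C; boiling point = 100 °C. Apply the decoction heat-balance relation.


V_dec = V_total·(T_target − T_start)/(T_boil − T_start)
V_dec = 48.5·(67.8 − 52.5)/(100 − 52.5)

15.6221 L


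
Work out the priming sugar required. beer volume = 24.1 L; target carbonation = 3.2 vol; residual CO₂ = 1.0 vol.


sugar = (target − residual)·4.0·V
sugar = (3.2 − 1.0)·4.0·24.1

212.0800 g


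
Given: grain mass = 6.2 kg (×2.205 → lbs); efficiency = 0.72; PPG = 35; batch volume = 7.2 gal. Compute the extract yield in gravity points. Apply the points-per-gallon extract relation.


points = lbs × PPG × eff / vol
lbs = 6.2 × 2.205 = 13.6710
points = 13.6710 × 35 × 0.72 / 7.2

47.8485 points


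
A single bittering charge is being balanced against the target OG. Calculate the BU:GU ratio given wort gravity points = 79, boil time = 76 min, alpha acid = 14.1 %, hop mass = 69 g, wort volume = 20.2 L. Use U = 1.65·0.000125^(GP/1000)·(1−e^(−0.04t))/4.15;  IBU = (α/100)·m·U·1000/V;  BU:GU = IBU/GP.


U = 1.65·0.000125^(79/1000)·(1−e^(−0.04·76))/4.15 = 0.1861
IBU = (14.1/100)·69·0.1861·1000/20.2 = 89.6439
BU:GU = 89.6439/79

1.1347


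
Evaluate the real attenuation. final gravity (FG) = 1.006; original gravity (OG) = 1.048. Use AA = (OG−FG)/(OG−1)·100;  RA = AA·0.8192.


AA = (1.048 − 1.006)/(1.048 − 1)·100 = 87.5000
RA = 87.5000·0.8192

71.6800 %


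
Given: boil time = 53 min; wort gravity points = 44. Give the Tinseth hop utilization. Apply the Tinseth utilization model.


U = 1.65·0.000125^(GP/1000) · (1 − e^(−0.04·t))/4.15
bigness = 1.65·0.000125^(44/1000) = 1.1111
boil_factor = (1 − e^(−0.04·53))/4.15 = 0.2120
U = 1.1111 · 0.2120

0.2356


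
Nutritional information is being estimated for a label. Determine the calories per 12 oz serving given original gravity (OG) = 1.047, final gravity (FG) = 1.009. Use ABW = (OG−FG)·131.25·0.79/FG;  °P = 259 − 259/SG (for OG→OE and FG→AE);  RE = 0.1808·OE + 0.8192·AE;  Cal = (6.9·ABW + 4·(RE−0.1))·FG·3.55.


ABW = (1.047 − 1.009)·131.25·0.79/1.009 = 3.9050
OE = 259 − 259/1.047 = 11.6266 °P
AE = 259 − 259/1.009 = 2.3102 °P
RE = 0.1808·11.6266 + 0.8192·2.3102 = 3.9946 °P
Cal = (6.9·3.9050 + 4·(3.9946−0.1))·1.009·3.55

152.3145 kcal


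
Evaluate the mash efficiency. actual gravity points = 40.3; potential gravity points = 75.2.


efficiency = actual / potential × 100
efficiency = 40.3 / 75.2 × 100

53.5904 %


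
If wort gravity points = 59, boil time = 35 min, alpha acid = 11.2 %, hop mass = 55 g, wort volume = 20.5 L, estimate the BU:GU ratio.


U = 1.65·0.000125^(GP/1000)·(1−e^(−0.04t))/4.15;  IBU = (α/100)·m·U·1000/V;  BU:GU = IBU/GP
U = 1.65·0.000125^(59/1000)·(1−e^(−0.04·35))/4.15 = 0.1763
IBU = (11.2/100)·55·0.1763·1000/20.5 = 52.9673
BU:GU = 52.9673/59

0.8978


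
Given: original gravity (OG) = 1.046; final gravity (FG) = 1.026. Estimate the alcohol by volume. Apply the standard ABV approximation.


ABV = (OG − FG) · 131.25
ABV = (1.046 − 1.026) · 131.25

2.6250 % ABV


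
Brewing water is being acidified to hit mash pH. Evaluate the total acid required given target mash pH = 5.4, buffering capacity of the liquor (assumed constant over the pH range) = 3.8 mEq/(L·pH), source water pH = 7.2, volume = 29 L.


acid = buffering capacity · (pH_source − pH_target) · V
acid = 3.8 · (7.2 − 5.4) · 29

198.3600 mEq


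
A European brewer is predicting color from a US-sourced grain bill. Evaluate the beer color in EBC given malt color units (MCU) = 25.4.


SRM = 1.4922·MCU^0.6859;  EBC = SRM·1.97
SRM = 1.4922·25.4^0.6859 = 13.7215
EBC = 13.7215·1.97

27.0314 EBC


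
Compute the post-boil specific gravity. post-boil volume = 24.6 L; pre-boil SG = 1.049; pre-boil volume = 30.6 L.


SG_post = 1 + (SG_pre − 1)·V_pre/V_post
pts_pre = (1.049 − 1)·1000 = 49.0000
pts_post = 49.0000·30.6/24.6 = 60.9512
SG_post = 1 + 60.9512/1000

1.0610


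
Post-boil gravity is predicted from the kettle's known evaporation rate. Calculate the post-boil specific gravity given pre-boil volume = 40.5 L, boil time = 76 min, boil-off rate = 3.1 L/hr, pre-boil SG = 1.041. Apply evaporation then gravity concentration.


V_post = V_pre − rate·(t/60);  SG_post = 1 + (SG_pre−1)·V_pre/V_post
V_post = 40.5 − 3.1·(76/60) = 36.5733
SG_post = 1 + (1.041 − 1)·40.5/36.5733

1.0454


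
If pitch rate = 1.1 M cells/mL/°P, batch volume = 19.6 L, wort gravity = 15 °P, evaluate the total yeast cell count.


cells (billions) = rate · V_L · °P
cells = 1.1 · 19.6 · 15

323.4000 billion cells


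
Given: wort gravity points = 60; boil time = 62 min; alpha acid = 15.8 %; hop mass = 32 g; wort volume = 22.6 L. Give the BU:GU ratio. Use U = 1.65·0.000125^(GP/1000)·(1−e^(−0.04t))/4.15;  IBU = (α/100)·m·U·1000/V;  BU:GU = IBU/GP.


U = 1.65·0.000125^(60/1000)·(1−e^(−0.04·62))/4.15 = 0.2125
IBU = (15.8/100)·32·0.2125·1000/22.6 = 47.5298
BU:GU = 47.5298/60

0.7922


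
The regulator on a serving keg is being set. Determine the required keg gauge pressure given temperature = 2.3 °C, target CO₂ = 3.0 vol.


psi = vols/(0.01821 + 0.09011·e^(−0.04·T)) − 14.695
psi = 3.0/(0.01821 + 0.09011·e^(−0.04·2.3)) − 14.695

15.1855 psi


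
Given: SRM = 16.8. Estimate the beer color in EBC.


EBC = SRM · 1.97
EBC = 16.8 · 1.97

33.0960 EBC


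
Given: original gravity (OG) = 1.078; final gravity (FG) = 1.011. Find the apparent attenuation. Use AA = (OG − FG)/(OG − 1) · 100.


AA = (1.078 − 1.011)/(1.078 − 1) · 100

85.8974 %


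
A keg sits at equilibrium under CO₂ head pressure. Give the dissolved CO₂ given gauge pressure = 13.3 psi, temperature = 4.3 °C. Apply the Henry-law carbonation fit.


vols = (P + 14.695)·(0.01821 + 0.09011·e^(−0.04·T))
vols = (13.3 + 14.695)·(0.01821 + 0.09011·e^(−0.04·4.3))

2.6338 volumes


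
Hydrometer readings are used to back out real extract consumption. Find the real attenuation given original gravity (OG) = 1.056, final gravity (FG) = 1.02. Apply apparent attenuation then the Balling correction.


AA = (OG−FG)/(OG−1)·100;  RA = AA·0.8192
AA = (1.056 − 1.02)/(1.056 − 1)·100 = 64.2857
RA = 64.2857·0.8192

52.6629 %


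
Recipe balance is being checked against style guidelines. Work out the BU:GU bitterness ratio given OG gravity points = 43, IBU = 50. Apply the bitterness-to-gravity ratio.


BU:GU = IBU / OG_points
BU:GU = 50 / 43

1.1628


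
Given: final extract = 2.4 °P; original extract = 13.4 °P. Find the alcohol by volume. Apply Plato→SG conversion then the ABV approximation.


SG = 259/(259 − P);  ABV = (OG − FG)·131.25
OG = 259/(259 − 13.4) = 1.0546
FG = 259/(259 − 2.4) = 1.0094
ABV = (1.0546 − 1.0094)·131.25

5.9334 % ABV


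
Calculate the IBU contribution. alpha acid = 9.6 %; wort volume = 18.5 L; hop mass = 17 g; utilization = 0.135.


IBU = (α/100)·mass·U·1000 / V
IBU = (9.6/100)·17·0.135·1000 / 18.5

11.9092 IBU


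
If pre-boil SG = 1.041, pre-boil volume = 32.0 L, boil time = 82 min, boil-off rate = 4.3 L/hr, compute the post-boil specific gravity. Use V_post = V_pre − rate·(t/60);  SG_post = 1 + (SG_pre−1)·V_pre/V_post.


V_post = 32.0 − 4.3·(82/60) = 26.1233
SG_post = 1 + (1.041 − 1)·32.0/26.1233

1.0502


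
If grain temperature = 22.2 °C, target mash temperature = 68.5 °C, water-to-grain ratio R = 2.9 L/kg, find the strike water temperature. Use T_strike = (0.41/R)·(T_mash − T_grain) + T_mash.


T_strike = (0.41/2.9)·(68.5 − 22.2) + 68.5

75.0459 °C


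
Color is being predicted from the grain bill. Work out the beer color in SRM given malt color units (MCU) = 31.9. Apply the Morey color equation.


SRM = 1.4922 · MCU^0.6859
SRM = 1.4922 · 31.9^0.6859

16.0427 SRM


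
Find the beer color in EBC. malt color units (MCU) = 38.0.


SRM = 1.4922·MCU^0.6859;  EBC = SRM·1.97
SRM = 1.4922·38.0^0.6859 = 18.0884
EBC = 18.0884·1.97

35.6342 EBC


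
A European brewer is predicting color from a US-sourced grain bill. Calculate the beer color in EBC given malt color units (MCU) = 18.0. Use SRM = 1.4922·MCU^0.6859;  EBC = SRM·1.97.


SRM = 1.4922·18.0^0.6859 = 10.8347
EBC = 10.8347·1.97

21.3444 EBC


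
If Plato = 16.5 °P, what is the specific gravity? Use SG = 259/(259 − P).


SG = 259/(259 − 16.5)

1.0680


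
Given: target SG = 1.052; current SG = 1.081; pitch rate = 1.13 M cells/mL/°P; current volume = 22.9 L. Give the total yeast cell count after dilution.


V_w = V·((SG_c−1)/(SG_t−1)−1);  °P = 259 − 259/SG_t;  cells = rate·(V+V_w)·°P
V_w = 22.9·((1.081−1)/(1.052−1)−1) = 12.7712
V_final = 22.9 + 12.7712 = 35.6712
°P = 259 − 259/1.052 = 12.8023
cells = 1.13·35.6712·12.8023

516.0395 billion cells


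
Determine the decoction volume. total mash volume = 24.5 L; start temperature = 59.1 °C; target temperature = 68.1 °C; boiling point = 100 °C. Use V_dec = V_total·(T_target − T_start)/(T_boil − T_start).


V_dec = 24.5·(68.1 − 59.1)/(100 − 59.1)

5.3912 L


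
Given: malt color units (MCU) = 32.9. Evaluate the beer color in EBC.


SRM = 1.4922·MCU^0.6859;  EBC = SRM·1.97
SRM = 1.4922·32.9^0.6859 = 16.3860
EBC = 16.3860·1.97

32.2803 EBC


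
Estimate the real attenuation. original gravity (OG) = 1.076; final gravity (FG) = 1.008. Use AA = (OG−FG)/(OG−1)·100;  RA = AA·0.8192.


AA = (1.076 − 1.008)/(1.076 − 1)·100 = 89.4737
RA = 89.4737·0.8192

73.2968 %


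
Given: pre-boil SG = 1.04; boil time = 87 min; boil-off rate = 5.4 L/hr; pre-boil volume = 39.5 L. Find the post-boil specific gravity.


V_post = V_pre − rate·(t/60);  SG_post = 1 + (SG_pre−1)·V_pre/V_post
V_post = 39.5 − 5.4·(87/60) = 31.6700
SG_post = 1 + (1.04 − 1)·39.5/31.6700

1.0499


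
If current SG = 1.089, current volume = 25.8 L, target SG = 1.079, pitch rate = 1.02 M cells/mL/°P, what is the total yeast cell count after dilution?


V_w = V·((SG_c−1)/(SG_t−1)−1);  °P = 259 − 259/SG_t;  cells = rate·(V+V_w)·°P
V_w = 25.8·((1.089−1)/(1.079−1)−1) = 3.2658
V_final = 25.8 + 3.2658 = 29.0658
°P = 259 − 259/1.079 = 18.9629
cells = 1.02·29.0658·18.9629

562.1966 billion cells


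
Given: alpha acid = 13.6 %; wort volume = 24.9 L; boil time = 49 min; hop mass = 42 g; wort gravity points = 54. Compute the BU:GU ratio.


U = 1.65·0.000125^(GP/1000)·(1−e^(−0.04t))/4.15;  IBU = (α/100)·m·U·1000/V;  BU:GU = IBU/GP
U = 1.65·0.000125^(54/1000)·(1−e^(−0.04·49))/4.15 = 0.2102
IBU = (13.6/100)·42·0.2102·1000/24.9 = 48.2306
BU:GU = 48.2306/54

0.8932


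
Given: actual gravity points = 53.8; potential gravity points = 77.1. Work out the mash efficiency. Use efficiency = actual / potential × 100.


efficiency = 53.8 / 77.1 × 100

69.7795 %


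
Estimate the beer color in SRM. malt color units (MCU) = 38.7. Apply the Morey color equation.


SRM = 1.4922 · MCU^0.6859
SRM = 1.4922 · 38.7^0.6859

18.3163 SRM


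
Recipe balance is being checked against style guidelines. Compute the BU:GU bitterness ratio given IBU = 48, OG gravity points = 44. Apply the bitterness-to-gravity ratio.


BU:GU = IBU / OG_points
BU:GU = 48 / 44

1.0909


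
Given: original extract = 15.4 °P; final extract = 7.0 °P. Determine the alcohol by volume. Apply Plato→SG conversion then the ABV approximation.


SG = 259/(259 − P);  ABV = (OG − FG)·131.25
OG = 259/(259 − 15.4) = 1.0632
FG = 259/(259 − 7.0) = 1.0278
ABV = (1.0632 − 1.0278)·131.25

4.6516 % ABV


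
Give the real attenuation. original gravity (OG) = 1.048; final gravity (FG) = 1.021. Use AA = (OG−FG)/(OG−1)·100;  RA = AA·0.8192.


AA = (1.048 − 1.021)/(1.048 − 1)·100 = 56.2500
RA = 56.2500·0.8192

46.0800 %


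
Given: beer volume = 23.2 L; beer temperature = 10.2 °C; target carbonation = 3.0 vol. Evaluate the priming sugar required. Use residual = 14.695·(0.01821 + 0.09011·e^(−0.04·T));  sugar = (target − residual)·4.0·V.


residual = 14.695·(0.01821 + 0.09011·e^(−0.04·10.2)) = 1.1481
sugar = (3.0 − 1.1481)·4.0·23.2

171.8527 g


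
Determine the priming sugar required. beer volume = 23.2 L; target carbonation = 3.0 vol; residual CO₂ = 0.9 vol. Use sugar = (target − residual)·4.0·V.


sugar = (3.0 − 0.9)·4.0·23.2

194.8800 g


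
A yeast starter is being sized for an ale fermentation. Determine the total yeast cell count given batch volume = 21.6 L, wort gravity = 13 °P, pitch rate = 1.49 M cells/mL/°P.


cells (billions) = rate · V_L · °P
cells = 1.49 · 21.6 · 13

418.3920 billion cells


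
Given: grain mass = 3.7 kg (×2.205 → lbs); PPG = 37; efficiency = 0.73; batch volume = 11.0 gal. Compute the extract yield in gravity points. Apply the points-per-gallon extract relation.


points = lbs × PPG × eff / vol
lbs = 3.7 × 2.205 = 8.1585
points = 8.1585 × 37 × 0.73 / 11.0

20.0328 points


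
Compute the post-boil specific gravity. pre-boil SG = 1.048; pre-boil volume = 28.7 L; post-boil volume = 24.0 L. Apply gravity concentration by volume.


SG_post = 1 + (SG_pre − 1)·V_pre/V_post
pts_pre = (1.048 − 1)·1000 = 48.0000
pts_post = 48.0000·28.7/24.0 = 57.4000
SG_post = 1 + 57.4000/1000

1.0574


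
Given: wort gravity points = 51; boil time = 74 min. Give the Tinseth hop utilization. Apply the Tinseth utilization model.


U = 1.65·0.000125^(GP/1000) · (1 − e^(−0.04·t))/4.15
bigness = 1.65·0.000125^(51/1000) = 1.0433
boil_factor = (1 − e^(−0.04·74))/4.15 = 0.2285
U = 1.0433 · 0.2285

0.2384


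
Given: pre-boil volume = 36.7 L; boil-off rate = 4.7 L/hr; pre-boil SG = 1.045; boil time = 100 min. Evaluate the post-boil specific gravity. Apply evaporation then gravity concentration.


V_post = V_pre − rate·(t/60);  SG_post = 1 + (SG_pre−1)·V_pre/V_post
V_post = 36.7 − 4.7·(100/60) = 28.8667
SG_post = 1 + (1.045 − 1)·36.7/28.8667

1.0572


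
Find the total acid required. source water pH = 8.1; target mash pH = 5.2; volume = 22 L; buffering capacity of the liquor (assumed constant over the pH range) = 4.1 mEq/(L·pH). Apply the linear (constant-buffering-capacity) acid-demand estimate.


acid = buffering capacity · (pH_source − pH_target) · V
acid = 4.1 · (8.1 − 5.2) · 22

261.5800 mEq


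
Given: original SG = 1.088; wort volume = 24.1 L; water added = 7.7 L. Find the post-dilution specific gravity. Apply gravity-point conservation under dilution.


SG_new = 1 + (SG_old − 1)·V_old/(V_old + V_water)
pts = (1.088 − 1)·1000·24.1/(24.1 + 7.7) = 66.6918
SG_new = 1 + 66.6918/1000

1.0667


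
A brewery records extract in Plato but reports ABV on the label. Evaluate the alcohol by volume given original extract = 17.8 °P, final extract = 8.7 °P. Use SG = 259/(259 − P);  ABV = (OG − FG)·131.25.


OG = 259/(259 − 17.8) = 1.0738
FG = 259/(259 − 8.7) = 1.0348
ABV = (1.0738 − 1.0348)·131.25

5.1239 % ABV


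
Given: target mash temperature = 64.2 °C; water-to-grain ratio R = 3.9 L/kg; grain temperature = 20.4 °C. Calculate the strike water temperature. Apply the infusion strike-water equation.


T_strike = (0.41/R)·(T_mash − T_grain) + T_mash
T_strike = (0.41/3.9)·(64.2 − 20.4) + 64.2

68.8046 °C


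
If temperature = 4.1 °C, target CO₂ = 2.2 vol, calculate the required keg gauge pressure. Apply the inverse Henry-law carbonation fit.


psi = vols/(0.01821 + 0.09011·e^(−0.04·T)) − 14.695
psi = 2.2/(0.01821 + 0.09011·e^(−0.04·4.1)) − 14.695

8.5387 psi


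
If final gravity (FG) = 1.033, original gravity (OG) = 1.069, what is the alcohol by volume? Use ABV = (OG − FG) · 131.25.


ABV = (1.069 − 1.033) · 131.25

4.7250 % ABV


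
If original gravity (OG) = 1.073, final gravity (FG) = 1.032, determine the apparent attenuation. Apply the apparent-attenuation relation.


AA = (OG − FG)/(OG − 1) · 100
AA = (1.073 − 1.032)/(1.073 − 1) · 100

56.1644 %


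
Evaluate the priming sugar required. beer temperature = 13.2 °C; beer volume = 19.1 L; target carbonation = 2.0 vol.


residual = 14.695·(0.01821 + 0.09011·e^(−0.04·T));  sugar = (target − residual)·4.0·V
residual = 14.695·(0.01821 + 0.09011·e^(−0.04·13.2)) = 1.0486
sugar = (2.0 − 1.0486)·4.0·19.1

72.6895 g


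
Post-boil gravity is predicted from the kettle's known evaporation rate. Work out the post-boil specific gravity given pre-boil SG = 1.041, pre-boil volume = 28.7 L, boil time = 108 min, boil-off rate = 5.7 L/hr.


V_post = V_pre − rate·(t/60);  SG_post = 1 + (SG_pre−1)·V_pre/V_post
V_post = 28.7 − 5.7·(108/60) = 18.4400
SG_post = 1 + (1.041 − 1)·28.7/18.4400

1.0638


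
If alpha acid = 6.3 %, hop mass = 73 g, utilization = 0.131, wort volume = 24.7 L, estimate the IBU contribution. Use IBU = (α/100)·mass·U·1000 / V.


IBU = (6.3/100)·73·0.131·1000 / 24.7

24.3915 IBU


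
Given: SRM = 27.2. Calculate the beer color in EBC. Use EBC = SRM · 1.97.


EBC = 27.2 · 1.97

53.5840 EBC


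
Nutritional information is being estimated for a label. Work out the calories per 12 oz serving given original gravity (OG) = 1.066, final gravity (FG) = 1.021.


ABW = (OG−FG)·131.25·0.79/FG;  °P = 259 − 259/SG (for OG→OE and FG→AE);  RE = 0.1808·OE + 0.8192·AE;  Cal = (6.9·ABW + 4·(RE−0.1))·FG·3.55
ABW = (1.066 − 1.021)·131.25·0.79/1.021 = 4.5700
OE = 259 − 259/1.066 = 16.0356 °P
AE = 259 − 259/1.021 = 5.3271 °P
RE = 0.1808·16.0356 + 0.8192·5.3271 = 7.2632 °P
Cal = (6.9·4.5700 + 4·(7.2632−0.1))·1.021·3.55

218.1461 kcal


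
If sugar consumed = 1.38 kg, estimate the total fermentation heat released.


Q = m_sugar · 590 kJ/kg
Q = 1.38 · 590

814.2000 kJ


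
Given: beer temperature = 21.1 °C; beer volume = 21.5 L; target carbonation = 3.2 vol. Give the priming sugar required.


residual = 14.695·(0.01821 + 0.09011·e^(−0.04·T));  sugar = (target − residual)·4.0·V
residual = 14.695·(0.01821 + 0.09011·e^(−0.04·21.1)) = 0.8370
sugar = (3.2 − 0.8370)·4.0·21.5

203.2205 g


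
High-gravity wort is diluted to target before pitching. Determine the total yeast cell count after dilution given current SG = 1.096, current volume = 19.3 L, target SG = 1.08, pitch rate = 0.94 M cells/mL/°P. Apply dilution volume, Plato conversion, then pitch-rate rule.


V_w = V·((SG_c−1)/(SG_t−1)−1);  °P = 259 − 259/SG_t;  cells = rate·(V+V_w)·°P
V_w = 19.3·((1.096−1)/(1.08−1)−1) = 3.8600
V_final = 19.3 + 3.8600 = 23.1600
°P = 259 − 259/1.08 = 19.1852
cells = 0.94·23.1600·19.1852

417.6692 billion cells


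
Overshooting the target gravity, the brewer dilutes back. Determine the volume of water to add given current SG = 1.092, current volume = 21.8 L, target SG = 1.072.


V_water = V·((SG_curr − 1)/(SG_target − 1) − 1)
V_water = 21.8·((1.092 − 1)/(1.072 − 1) − 1)

6.0556 L


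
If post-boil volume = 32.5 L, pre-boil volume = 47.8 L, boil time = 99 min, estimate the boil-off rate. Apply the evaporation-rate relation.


rate = (V_pre − V_post) / (t_min/60)
rate = (47.8 − 32.5) / (99/60)

9.2727 L/hr


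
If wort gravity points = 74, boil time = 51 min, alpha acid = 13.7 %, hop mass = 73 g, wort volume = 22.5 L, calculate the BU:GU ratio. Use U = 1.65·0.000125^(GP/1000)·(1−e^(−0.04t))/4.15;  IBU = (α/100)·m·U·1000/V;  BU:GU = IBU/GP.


U = 1.65·0.000125^(74/1000)·(1−e^(−0.04·51))/4.15 = 0.1779
IBU = (13.7/100)·73·0.1779·1000/22.5 = 79.0630
BU:GU = 79.0630/74

1.0684


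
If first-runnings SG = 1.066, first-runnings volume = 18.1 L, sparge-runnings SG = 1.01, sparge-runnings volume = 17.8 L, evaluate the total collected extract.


total = Σ (SG_i − 1)·1000·V_i
first = (1.066 − 1)·1000·18.1 = 1194.6000
sparge = (1.01 − 1)·1000·17.8 = 178.0000
total = 1194.6000 + 178.0000

1372.6000 gravity·L


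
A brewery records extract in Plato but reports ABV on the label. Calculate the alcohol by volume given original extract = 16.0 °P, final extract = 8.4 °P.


SG = 259/(259 − P);  ABV = (OG − FG)·131.25
OG = 259/(259 − 16.0) = 1.0658
FG = 259/(259 − 8.4) = 1.0335
ABV = (1.0658 − 1.0335)·131.25

4.2425 % ABV


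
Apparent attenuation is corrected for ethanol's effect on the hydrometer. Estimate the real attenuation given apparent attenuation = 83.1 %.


RA = AA · 0.8192
RA = 83.1 · 0.8192

68.0755 %


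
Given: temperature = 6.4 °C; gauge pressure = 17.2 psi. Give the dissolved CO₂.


vols = (P + 14.695)·(0.01821 + 0.09011·e^(−0.04·T))
vols = (17.2 + 14.695)·(0.01821 + 0.09011·e^(−0.04·6.4))

2.8057 volumes


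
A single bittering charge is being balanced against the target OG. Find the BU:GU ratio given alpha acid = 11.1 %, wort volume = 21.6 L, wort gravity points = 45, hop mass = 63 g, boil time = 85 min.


U = 1.65·0.000125^(GP/1000)·(1−e^(−0.04t))/4.15;  IBU = (α/100)·m·U·1000/V;  BU:GU = IBU/GP
U = 1.65·0.000125^(45/1000)·(1−e^(−0.04·85))/4.15 = 0.2565
IBU = (11.1/100)·63·0.2565·1000/21.6 = 83.0358
BU:GU = 83.0358/45

1.8452


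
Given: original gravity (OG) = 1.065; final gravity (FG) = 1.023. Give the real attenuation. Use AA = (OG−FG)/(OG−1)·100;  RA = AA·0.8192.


AA = (1.065 − 1.023)/(1.065 − 1)·100 = 64.6154
RA = 64.6154·0.8192

52.9329 %


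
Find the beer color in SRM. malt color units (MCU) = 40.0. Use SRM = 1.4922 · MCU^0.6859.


SRM = 1.4922 · 40.0^0.6859

18.7361 SRM


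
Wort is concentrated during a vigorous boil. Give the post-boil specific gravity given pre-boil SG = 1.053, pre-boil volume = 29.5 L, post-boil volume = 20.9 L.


SG_post = 1 + (SG_pre − 1)·V_pre/V_post
pts_pre = (1.053 − 1)·1000 = 53.0000
pts_post = 53.0000·29.5/20.9 = 74.8086
SG_post = 1 + 74.8086/1000

1.0748


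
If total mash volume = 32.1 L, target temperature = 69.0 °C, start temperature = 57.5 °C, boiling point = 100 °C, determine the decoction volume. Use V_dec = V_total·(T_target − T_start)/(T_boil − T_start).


V_dec = 32.1·(69.0 − 57.5)/(100 − 57.5)

8.6859 L


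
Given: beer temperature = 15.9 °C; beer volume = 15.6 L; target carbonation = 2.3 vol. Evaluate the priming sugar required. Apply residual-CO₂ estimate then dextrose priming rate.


residual = 14.695·(0.01821 + 0.09011·e^(−0.04·T));  sugar = (target − residual)·4.0·V
residual = 14.695·(0.01821 + 0.09011·e^(−0.04·15.9)) = 0.9686
sugar = (2.3 − 0.9686)·4.0·15.6

83.0783 g


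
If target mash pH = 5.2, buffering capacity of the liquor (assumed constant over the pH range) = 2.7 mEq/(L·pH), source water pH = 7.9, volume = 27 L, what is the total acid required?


acid = buffering capacity · (pH_source − pH_target) · V
acid = 2.7 · (7.9 − 5.2) · 27

196.8300 mEq


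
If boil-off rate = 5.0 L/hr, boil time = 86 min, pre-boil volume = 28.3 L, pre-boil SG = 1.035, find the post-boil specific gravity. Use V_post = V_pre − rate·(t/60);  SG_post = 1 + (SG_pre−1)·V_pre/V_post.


V_post = 28.3 − 5.0·(86/60) = 21.1333
SG_post = 1 + (1.035 − 1)·28.3/21.1333

1.0469


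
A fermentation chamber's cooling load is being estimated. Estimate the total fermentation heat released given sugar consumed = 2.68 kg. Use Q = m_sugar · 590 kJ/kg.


Q = 2.68 · 590

1581.2000 kJ


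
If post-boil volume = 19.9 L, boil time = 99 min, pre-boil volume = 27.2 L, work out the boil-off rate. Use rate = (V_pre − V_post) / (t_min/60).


rate = (27.2 − 19.9) / (99/60)

4.4242 L/hr


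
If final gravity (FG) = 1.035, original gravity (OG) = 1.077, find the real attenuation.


AA = (OG−FG)/(OG−1)·100;  RA = AA·0.8192
AA = (1.077 − 1.035)/(1.077 − 1)·100 = 54.5455
RA = 54.5455·0.8192

44.6836 %


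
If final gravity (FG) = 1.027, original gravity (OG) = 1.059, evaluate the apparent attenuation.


AA = (OG − FG)/(OG − 1) · 100
AA = (1.059 − 1.027)/(1.059 − 1) · 100

54.2373 %


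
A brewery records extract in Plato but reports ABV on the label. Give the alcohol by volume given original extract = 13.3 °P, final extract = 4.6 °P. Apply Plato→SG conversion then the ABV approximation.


SG = 259/(259 − P);  ABV = (OG − FG)·131.25
OG = 259/(259 − 13.3) = 1.0541
FG = 259/(259 − 4.6) = 1.0181
ABV = (1.0541 − 1.0181)·131.25

4.7315 % ABV


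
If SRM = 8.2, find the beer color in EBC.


EBC = SRM · 1.97
EBC = 8.2 · 1.97

16.1540 EBC


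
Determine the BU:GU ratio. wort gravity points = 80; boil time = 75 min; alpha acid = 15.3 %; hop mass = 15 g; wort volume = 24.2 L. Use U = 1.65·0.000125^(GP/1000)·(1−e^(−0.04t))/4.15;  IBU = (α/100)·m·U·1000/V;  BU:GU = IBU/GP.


U = 1.65·0.000125^(80/1000)·(1−e^(−0.04·75))/4.15 = 0.1841
IBU = (15.3/100)·15·0.1841·1000/24.2 = 17.4573
BU:GU = 17.4573/80

0.2182


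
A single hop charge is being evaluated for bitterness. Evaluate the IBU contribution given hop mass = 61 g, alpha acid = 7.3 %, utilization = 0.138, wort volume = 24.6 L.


IBU = (α/100)·mass·U·1000 / V
IBU = (7.3/100)·61·0.138·1000 / 24.6

24.9802 IBU


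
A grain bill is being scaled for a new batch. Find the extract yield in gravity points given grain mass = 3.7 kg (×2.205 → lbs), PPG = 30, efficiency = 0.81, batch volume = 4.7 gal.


points = lbs × PPG × eff / vol
lbs = 3.7 × 2.205 = 8.1585
points = 8.1585 × 30 × 0.81 / 4.7

42.1812 points


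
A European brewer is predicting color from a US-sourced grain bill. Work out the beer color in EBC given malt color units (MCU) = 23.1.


SRM = 1.4922·MCU^0.6859;  EBC = SRM·1.97
SRM = 1.4922·23.1^0.6859 = 12.8567
EBC = 12.8567·1.97

25.3276 EBC


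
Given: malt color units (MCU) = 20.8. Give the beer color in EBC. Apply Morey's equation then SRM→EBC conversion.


SRM = 1.4922·MCU^0.6859;  EBC = SRM·1.97
SRM = 1.4922·20.8^0.6859 = 11.9643
EBC = 11.9643·1.97

23.5696 EBC


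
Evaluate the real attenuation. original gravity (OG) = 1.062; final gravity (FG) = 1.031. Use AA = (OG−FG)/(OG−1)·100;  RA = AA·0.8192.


AA = (1.062 − 1.031)/(1.062 − 1)·100 = 50.0000
RA = 50.0000·0.8192

40.9600 %


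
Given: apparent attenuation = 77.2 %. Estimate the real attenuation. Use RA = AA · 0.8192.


RA = 77.2 · 0.8192

63.2422 %


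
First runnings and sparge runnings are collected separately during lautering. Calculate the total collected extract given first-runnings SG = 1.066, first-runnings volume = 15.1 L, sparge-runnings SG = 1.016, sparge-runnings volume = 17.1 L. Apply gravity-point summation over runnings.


total = Σ (SG_i − 1)·1000·V_i
first = (1.066 − 1)·1000·15.1 = 996.6000
sparge = (1.016 − 1)·1000·17.1 = 273.6000
total = 996.6000 + 273.6000

1270.2000 gravity·L


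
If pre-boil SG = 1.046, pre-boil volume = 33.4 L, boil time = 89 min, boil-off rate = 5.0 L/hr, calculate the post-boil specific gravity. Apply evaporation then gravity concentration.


V_post = V_pre − rate·(t/60);  SG_post = 1 + (SG_pre−1)·V_pre/V_post
V_post = 33.4 − 5.0·(89/60) = 25.9833
SG_post = 1 + (1.046 − 1)·33.4/25.9833

1.0591


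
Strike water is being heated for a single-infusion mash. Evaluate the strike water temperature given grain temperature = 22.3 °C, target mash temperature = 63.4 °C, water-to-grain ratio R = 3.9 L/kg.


T_strike = (0.41/R)·(T_mash − T_grain) + T_mash
T_strike = (0.41/3.9)·(63.4 − 22.3) + 63.4

67.7208 °C


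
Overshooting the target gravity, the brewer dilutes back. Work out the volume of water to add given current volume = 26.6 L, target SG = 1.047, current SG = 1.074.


V_water = V·((SG_curr − 1)/(SG_target − 1) − 1)
V_water = 26.6·((1.074 − 1)/(1.047 − 1) − 1)

15.2809 L


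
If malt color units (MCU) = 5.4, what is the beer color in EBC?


SRM = 1.4922·MCU^0.6859;  EBC = SRM·1.97
SRM = 1.4922·5.4^0.6859 = 4.7443
EBC = 4.7443·1.97

9.3464 EBC


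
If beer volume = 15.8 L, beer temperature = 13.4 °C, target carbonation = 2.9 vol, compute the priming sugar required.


residual = 14.695·(0.01821 + 0.09011·e^(−0.04·T));  sugar = (target − residual)·4.0·V
residual = 14.695·(0.01821 + 0.09011·e^(−0.04·13.4)) = 1.0423
sugar = (2.9 − 1.0423)·4.0·15.8

117.4038 g


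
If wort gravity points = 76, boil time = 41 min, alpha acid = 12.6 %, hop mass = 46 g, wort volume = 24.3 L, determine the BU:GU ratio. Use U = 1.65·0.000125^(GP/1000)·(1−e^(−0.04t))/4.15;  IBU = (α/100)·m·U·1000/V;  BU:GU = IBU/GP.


U = 1.65·0.000125^(76/1000)·(1−e^(−0.04·41))/4.15 = 0.1619
IBU = (12.6/100)·46·0.1619·1000/24.3 = 38.6073
BU:GU = 38.6073/76

0.5080


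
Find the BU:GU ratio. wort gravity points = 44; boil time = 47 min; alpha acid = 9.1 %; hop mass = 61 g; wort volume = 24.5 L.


U = 1.65·0.000125^(GP/1000)·(1−e^(−0.04t))/4.15;  IBU = (α/100)·m·U·1000/V;  BU:GU = IBU/GP
U = 1.65·0.000125^(44/1000)·(1−e^(−0.04·47))/4.15 = 0.2269
IBU = (9.1/100)·61·0.2269·1000/24.5 = 51.4042
BU:GU = 51.4042/44

1.1683


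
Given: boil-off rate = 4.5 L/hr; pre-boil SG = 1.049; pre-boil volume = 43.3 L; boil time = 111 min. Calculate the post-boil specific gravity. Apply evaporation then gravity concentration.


V_post = V_pre − rate·(t/60);  SG_post = 1 + (SG_pre−1)·V_pre/V_post
V_post = 43.3 − 4.5·(111/60) = 34.9750
SG_post = 1 + (1.049 − 1)·43.3/34.9750

1.0607


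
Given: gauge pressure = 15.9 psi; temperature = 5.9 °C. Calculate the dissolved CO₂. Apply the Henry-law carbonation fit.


vols = (P + 14.695)·(0.01821 + 0.09011·e^(−0.04·T))
vols = (15.9 + 14.695)·(0.01821 + 0.09011·e^(−0.04·5.9))

2.7345 volumes


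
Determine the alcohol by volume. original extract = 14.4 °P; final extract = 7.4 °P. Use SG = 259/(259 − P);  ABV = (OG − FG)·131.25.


OG = 259/(259 − 14.4) = 1.0589
FG = 259/(259 − 7.4) = 1.0294
ABV = (1.0589 − 1.0294)·131.25

3.8666 % ABV


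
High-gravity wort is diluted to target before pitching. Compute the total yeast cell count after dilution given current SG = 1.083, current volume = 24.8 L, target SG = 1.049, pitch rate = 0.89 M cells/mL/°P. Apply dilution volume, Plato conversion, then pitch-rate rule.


V_w = V·((SG_c−1)/(SG_t−1)−1);  °P = 259 − 259/SG_t;  cells = rate·(V+V_w)·°P
V_w = 24.8·((1.083−1)/(1.049−1)−1) = 17.2082
V_final = 24.8 + 17.2082 = 42.0082
°P = 259 − 259/1.049 = 12.0982
cells = 0.89·42.0082·12.0982

452.3182 billion cells


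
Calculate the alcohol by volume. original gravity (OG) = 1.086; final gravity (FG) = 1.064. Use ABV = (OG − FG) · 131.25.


ABV = (1.086 − 1.064) · 131.25

2.8875 % ABV


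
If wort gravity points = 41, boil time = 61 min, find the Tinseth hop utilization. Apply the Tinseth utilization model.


U = 1.65·0.000125^(GP/1000) · (1 − e^(−0.04·t))/4.15
bigness = 1.65·0.000125^(41/1000) = 1.1415
boil_factor = (1 − e^(−0.04·61))/4.15 = 0.2200
U = 1.1415 · 0.2200

0.2511


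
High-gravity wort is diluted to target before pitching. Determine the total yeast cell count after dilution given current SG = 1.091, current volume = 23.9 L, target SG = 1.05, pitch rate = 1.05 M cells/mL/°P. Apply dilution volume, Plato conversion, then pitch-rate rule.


V_w = V·((SG_c−1)/(SG_t−1)−1);  °P = 259 − 259/SG_t;  cells = rate·(V+V_w)·°P
V_w = 23.9·((1.091−1)/(1.05−1)−1) = 19.5980
V_final = 23.9 + 19.5980 = 43.4980
°P = 259 − 259/1.05 = 12.3333
cells = 1.05·43.4980·12.3333

563.2991 billion cells


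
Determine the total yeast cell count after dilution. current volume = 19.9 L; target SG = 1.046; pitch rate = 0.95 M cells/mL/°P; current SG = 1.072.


V_w = V·((SG_c−1)/(SG_t−1)−1);  °P = 259 − 259/SG_t;  cells = rate·(V+V_w)·°P
V_w = 19.9·((1.072−1)/(1.046−1)−1) = 11.2478
V_final = 19.9 + 11.2478 = 31.1478
°P = 259 − 259/1.046 = 11.3901
cells = 0.95·31.1478·11.3901

337.0367 billion cells


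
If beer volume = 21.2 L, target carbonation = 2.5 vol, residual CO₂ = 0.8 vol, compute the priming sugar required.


sugar = (target − residual)·4.0·V
sugar = (2.5 − 0.8)·4.0·21.2

144.1600 g


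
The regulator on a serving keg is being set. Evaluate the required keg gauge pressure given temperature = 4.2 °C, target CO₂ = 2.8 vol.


psi = vols/(0.01821 + 0.09011·e^(−0.04·T)) − 14.695
psi = 2.8/(0.01821 + 0.09011·e^(−0.04·4.2)) − 14.695

14.9708 psi


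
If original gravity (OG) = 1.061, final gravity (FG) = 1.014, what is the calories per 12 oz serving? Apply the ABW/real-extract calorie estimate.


ABW = (OG−FG)·131.25·0.79/FG;  °P = 259 − 259/SG (for OG→OE and FG→AE);  RE = 0.1808·OE + 0.8192·AE;  Cal = (6.9·ABW + 4·(RE−0.1))·FG·3.55
ABW = (1.061 − 1.014)·131.25·0.79/1.014 = 4.8060
OE = 259 − 259/1.061 = 14.8907 °P
AE = 259 − 259/1.014 = 3.5759 °P
RE = 0.1808·14.8907 + 0.8192·3.5759 = 5.6216 °P
Cal = (6.9·4.8060 + 4·(5.6216−0.1))·1.014·3.55

198.8768 kcal
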